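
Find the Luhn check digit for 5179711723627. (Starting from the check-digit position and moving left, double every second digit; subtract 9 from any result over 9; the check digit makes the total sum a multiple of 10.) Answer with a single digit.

Partial digits right→left: 7 2 6 3 2 7 1 1 7 9 7 1 5
Double every second digit counting from the check-digit position (so the 1st, 3rd, 5th, ... of the partial from the right).
  doubled (with −9 where >9): 5 3 4 2 5 5 1 → sum 25
  kept as-is: 2 3 7 1 9 1 → sum 23
Total = 25 + 23 = 48.
Check digit = (10 − (48 mod 10)) mod 10 = 2.

2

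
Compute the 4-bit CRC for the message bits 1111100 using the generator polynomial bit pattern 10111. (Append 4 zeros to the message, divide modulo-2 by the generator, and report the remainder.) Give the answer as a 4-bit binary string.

Append 4 zeros: 11111000000. Divide by 10111 (XOR where the leading bit is 1):
  pos 0: 11111 XOR 10111 = 01000
  pos 1: 10000 XOR 10111 = 00111
  pos 3: 11100 XOR 10111 = 01011
  pos 4: 10110 XOR 10111 = 00001
Remainder (last 4 bits) = 0100. This is the CRC / FCS.

0100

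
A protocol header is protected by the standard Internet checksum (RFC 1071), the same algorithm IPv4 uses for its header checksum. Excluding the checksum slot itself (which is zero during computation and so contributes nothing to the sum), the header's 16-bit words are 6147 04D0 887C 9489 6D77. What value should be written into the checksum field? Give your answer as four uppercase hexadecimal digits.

One's-complement addition (fold any carry out of bit 15 back into bit 0):
  0x6147 + 0x04D0 = 0x06617
  0x6617 + 0x887C = 0x0EE93
  0xEE93 + 0x9489 = 0x1831C → wrap carry → 0x831D
  0x831D + 0x6D77 = 0x0F094
One's-complement sum = 0xF094.
Checksum = ~0xF094 & 0xFFFF = 0x0F6B.

0F6B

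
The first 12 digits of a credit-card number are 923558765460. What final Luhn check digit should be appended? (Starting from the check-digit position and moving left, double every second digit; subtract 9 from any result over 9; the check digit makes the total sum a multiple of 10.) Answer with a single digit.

2

Partial digits right→left: 0 6 4 5 6 7 8 5 5 3 2 9
Double every second digit counting from the check-digit position (so the 1st, 3rd, 5th, ... of the partial from the right).
  doubled (with −9 where >9): 0 8 3 7 1 4 → sum 23
  kept as-is: 6 5 7 5 3 9 → sum 35
Total = 23 + 35 = 58.
Check digit = (10 − (58 mod 10)) mod 10 = 2.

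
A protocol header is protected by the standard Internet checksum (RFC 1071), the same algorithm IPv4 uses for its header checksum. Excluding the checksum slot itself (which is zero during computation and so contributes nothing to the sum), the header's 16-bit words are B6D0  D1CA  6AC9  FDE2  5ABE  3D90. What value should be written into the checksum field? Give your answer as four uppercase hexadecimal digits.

7669

One's-complement addition (fold any carry out of bit 15 back into bit 0):
  0xB6D0 + 0xD1CA = 0x1889A → wrap carry → 0x889B
  0x889B + 0x6AC9 = 0x0F364
  0xF364 + 0xFDE2 = 0x1F146 → wrap carry → 0xF147
  0xF147 + 0x5ABE = 0x14C05 → wrap carry → 0x4C06
  0x4C06 + 0x3D90 = 0x08996
One's-complement sum = 0x8996.
Checksum = ~0x8996 & 0xFFFF = 0x7669.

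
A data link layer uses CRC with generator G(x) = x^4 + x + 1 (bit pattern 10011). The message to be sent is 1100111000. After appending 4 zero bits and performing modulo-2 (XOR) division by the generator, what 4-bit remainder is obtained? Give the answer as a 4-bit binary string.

0110

Append 4 zeros: 11001110000000. Divide by 10011 (XOR where the leading bit is 1):
  pos 0: 11001 XOR 10011 = 01010
  pos 1: 10101 XOR 10011 = 00110
  pos 3: 11010 XOR 10011 = 01001
  pos 4: 10010 XOR 10011 = 00001
  pos 8: 10000 XOR 10011 = 00011
Remainder (last 4 bits) = 0110. This is the CRC / FCS.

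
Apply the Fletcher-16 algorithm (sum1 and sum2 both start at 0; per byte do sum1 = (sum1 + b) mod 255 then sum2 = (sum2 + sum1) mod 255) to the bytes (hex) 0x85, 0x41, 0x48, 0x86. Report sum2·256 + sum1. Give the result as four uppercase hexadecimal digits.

Running sums (mod 255):
  after byte 0 (0x85): sum1=133, sum2=133
  after byte 1 (0x41): sum1=198, sum2=76
  after byte 2 (0x48): sum1=15, sum2=91
  after byte 3 (0x86): sum1=149, sum2=240
Checksum = sum2·256 + sum1 = 240·256 + 149 = 61589 = 0xF095.

F095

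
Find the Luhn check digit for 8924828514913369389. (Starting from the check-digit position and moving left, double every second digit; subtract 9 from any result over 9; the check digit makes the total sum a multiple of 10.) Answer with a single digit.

5

Partial digits right→left: 9 8 3 9 6 3 3 1 9 4 1 5 8 2 8 4 2 9 8
Double every second digit counting from the check-digit position (so the 1st, 3rd, 5th, ... of the partial from the right).
  doubled (with −9 where >9): 9 6 3 6 9 2 7 7 4 7 → sum 60
  kept as-is: 8 9 3 1 4 5 2 4 9 → sum 45
Total = 60 + 45 = 105.
Check digit = (10 − (105 mod 10)) mod 10 = 5.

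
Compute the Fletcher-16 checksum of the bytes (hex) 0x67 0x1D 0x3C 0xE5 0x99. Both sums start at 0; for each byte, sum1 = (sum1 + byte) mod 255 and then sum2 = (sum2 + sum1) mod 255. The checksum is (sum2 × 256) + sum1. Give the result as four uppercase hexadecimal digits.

Running sums (mod 255):
  after byte 0 (0x67): sum1=103, sum2=103
  after byte 1 (0x1D): sum1=132, sum2=235
  after byte 2 (0x3C): sum1=192, sum2=172
  after byte 3 (0xE5): sum1=166, sum2=83
  after byte 4 (0x99): sum1=64, sum2=147
Checksum = sum2·256 + sum1 = 147·256 + 64 = 37696 = 0x9340.

9340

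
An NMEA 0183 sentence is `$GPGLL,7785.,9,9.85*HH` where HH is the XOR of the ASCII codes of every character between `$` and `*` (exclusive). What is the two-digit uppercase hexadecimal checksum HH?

7C

XOR the ASCII codes of the payload characters:
  'G' = 0x47 → acc = 0x47
  'P' = 0x50 → acc = 0x17
  'G' = 0x47 → acc = 0x50
  'L' = 0x4C → acc = 0x1C
  'L' = 0x4C → acc = 0x50
  ',' = 0x2C → acc = 0x7C
  '7' = 0x37 → acc = 0x4B
  '7' = 0x37 → acc = 0x7C
  '8' = 0x38 → acc = 0x44
  '5' = 0x35 → acc = 0x71
  '.' = 0x2E → acc = 0x5F
  ',' = 0x2C → acc = 0x73
  '9' = 0x39 → acc = 0x4A
  ',' = 0x2C → acc = 0x66
  '9' = 0x39 → acc = 0x5F
  '.' = 0x2E → acc = 0x71
  '8' = 0x38 → acc = 0x49
  '5' = 0x35 → acc = 0x7C
Checksum = 0x7C.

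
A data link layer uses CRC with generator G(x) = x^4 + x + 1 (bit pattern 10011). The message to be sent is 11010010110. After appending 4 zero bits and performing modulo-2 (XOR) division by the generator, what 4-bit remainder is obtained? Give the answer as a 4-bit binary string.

Append 4 zeros: 110100101100000. Divide by 10011 (XOR where the leading bit is 1):
  pos 0: 11010 XOR 10011 = 01001
  pos 1: 10010 XOR 10011 = 00001
  pos 5: 11011 XOR 10011 = 01000
  pos 6: 10000 XOR 10011 = 00011
  pos 9: 11000 XOR 10011 = 01011
  pos 10: 10110 XOR 10011 = 00101
Remainder (last 4 bits) = 0101. This is the CRC / FCS.

0101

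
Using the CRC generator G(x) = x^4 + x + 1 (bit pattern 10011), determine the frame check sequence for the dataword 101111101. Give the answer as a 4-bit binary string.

Append 4 zeros: 1011111010000. Divide by 10011 (XOR where the leading bit is 1):
  pos 0: 10111 XOR 10011 = 00100
  pos 2: 10011 XOR 10011 = 00000
  pos 8: 10000 XOR 10011 = 00011
Remainder (last 4 bits) = 0011. This is the CRC / FCS.

0011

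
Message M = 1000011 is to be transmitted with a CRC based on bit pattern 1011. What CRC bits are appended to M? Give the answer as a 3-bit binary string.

Append 3 zeros: 1000011000. Divide by 1011 (XOR where the leading bit is 1):
  pos 0: 1000 XOR 1011 = 0011
  pos 2: 1101 XOR 1011 = 0110
  pos 3: 1101 XOR 1011 = 0110
  pos 4: 1100 XOR 1011 = 0111
  pos 5: 1110 XOR 1011 = 0101
  pos 6: 1010 XOR 1011 = 0001
Remainder (last 3 bits) = 001. This is the CRC / FCS.

001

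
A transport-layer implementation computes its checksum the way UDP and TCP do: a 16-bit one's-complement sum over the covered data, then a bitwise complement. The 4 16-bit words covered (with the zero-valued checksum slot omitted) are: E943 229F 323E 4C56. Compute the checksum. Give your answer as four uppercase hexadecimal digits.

7588

One's-complement addition (fold any carry out of bit 15 back into bit 0):
  0xE943 + 0x229F = 0x10BE2 → wrap carry → 0x0BE3
  0x0BE3 + 0x323E = 0x03E21
  0x3E21 + 0x4C56 = 0x08A77
One's-complement sum = 0x8A77.
Checksum = ~0x8A77 & 0xFFFF = 0x7588.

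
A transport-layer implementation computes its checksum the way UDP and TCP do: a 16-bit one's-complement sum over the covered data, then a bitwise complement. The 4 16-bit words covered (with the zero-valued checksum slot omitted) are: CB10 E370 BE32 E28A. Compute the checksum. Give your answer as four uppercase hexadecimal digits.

B0C0

One's-complement addition (fold any carry out of bit 15 back into bit 0):
  0xCB10 + 0xE370 = 0x1AE80 → wrap carry → 0xAE81
  0xAE81 + 0xBE32 = 0x16CB3 → wrap carry → 0x6CB4
  0x6CB4 + 0xE28A = 0x14F3E → wrap carry → 0x4F3F
One's-complement sum = 0x4F3F.
Checksum = ~0x4F3F & 0xFFFF = 0xB0C0.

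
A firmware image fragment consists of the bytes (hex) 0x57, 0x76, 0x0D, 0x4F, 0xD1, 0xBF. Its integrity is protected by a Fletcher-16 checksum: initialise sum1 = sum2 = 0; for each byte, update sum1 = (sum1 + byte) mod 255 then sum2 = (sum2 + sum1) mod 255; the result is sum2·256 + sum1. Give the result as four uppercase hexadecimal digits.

Running sums (mod 255):
  after byte 0 (0x57): sum1=87, sum2=87
  after byte 1 (0x76): sum1=205, sum2=37
  after byte 2 (0x0D): sum1=218, sum2=0
  after byte 3 (0x4F): sum1=42, sum2=42
  after byte 4 (0xD1): sum1=251, sum2=38
  after byte 5 (0xBF): sum1=187, sum2=225
Checksum = sum2·256 + sum1 = 225·256 + 187 = 57787 = 0xE1BB.

E1BB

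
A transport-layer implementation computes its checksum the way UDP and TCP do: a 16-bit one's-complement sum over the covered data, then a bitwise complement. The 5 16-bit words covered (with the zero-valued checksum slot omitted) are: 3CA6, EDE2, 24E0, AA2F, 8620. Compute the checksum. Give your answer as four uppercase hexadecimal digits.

8046

One's-complement addition (fold any carry out of bit 15 back into bit 0):
  0x3CA6 + 0xEDE2 = 0x12A88 → wrap carry → 0x2A89
  0x2A89 + 0x24E0 = 0x04F69
  0x4F69 + 0xAA2F = 0x0F998
  0xF998 + 0x8620 = 0x17FB8 → wrap carry → 0x7FB9
One's-complement sum = 0x7FB9.
Checksum = ~0x7FB9 & 0xFFFF = 0x8046.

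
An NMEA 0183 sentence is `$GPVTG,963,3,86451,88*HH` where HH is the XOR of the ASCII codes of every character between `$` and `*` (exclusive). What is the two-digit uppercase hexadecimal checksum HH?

63

XOR the ASCII codes of the payload characters:
  'G' = 0x47 → acc = 0x47
  'P' = 0x50 → acc = 0x17
  'V' = 0x56 → acc = 0x41
  'T' = 0x54 → acc = 0x15
  'G' = 0x47 → acc = 0x52
  ',' = 0x2C → acc = 0x7E
  '9' = 0x39 → acc = 0x47
  '6' = 0x36 → acc = 0x71
  '3' = 0x33 → acc = 0x42
  ',' = 0x2C → acc = 0x6E
  '3' = 0x33 → acc = 0x5D
  ',' = 0x2C → acc = 0x71
  '8' = 0x38 → acc = 0x49
  '6' = 0x36 → acc = 0x7F
  '4' = 0x34 → acc = 0x4B
  '5' = 0x35 → acc = 0x7E
  '1' = 0x31 → acc = 0x4F
  ',' = 0x2C → acc = 0x63
  '8' = 0x38 → acc = 0x5B
  '8' = 0x38 → acc = 0x63
Checksum = 0x63.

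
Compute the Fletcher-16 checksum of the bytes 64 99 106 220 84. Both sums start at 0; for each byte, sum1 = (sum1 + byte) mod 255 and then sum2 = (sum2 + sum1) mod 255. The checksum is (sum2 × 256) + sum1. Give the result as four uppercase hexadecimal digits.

Running sums (mod 255):
  after byte 0 (64): sum1=64, sum2=64
  after byte 1 (99): sum1=163, sum2=227
  after byte 2 (106): sum1=14, sum2=241
  after byte 3 (220): sum1=234, sum2=220
  after byte 4 (84): sum1=63, sum2=28
Checksum = sum2·256 + sum1 = 28·256 + 63 = 7231 = 0x1C3F.

1C3F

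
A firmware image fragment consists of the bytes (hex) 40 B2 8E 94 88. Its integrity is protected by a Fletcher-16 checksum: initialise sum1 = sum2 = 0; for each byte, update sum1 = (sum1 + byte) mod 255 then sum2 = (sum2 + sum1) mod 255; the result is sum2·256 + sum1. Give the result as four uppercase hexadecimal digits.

Running sums (mod 255):
  after byte 0 (40): sum1=64, sum2=64
  after byte 1 (B2): sum1=242, sum2=51
  after byte 2 (8E): sum1=129, sum2=180
  after byte 3 (94): sum1=22, sum2=202
  after byte 4 (88): sum1=158, sum2=105
Checksum = sum2·256 + sum1 = 105·256 + 158 = 27038 = 0x699E.

699E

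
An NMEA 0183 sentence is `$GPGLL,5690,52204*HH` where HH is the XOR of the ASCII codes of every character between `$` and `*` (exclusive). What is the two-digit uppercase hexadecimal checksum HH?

XOR the ASCII codes of the payload characters:
  'G' = 0x47 → acc = 0x47
  'P' = 0x50 → acc = 0x17
  'G' = 0x47 → acc = 0x50
  'L' = 0x4C → acc = 0x1C
  'L' = 0x4C → acc = 0x50
  ',' = 0x2C → acc = 0x7C
  '5' = 0x35 → acc = 0x49
  '6' = 0x36 → acc = 0x7F
  '9' = 0x39 → acc = 0x46
  '0' = 0x30 → acc = 0x76
  ',' = 0x2C → acc = 0x5A
  '5' = 0x35 → acc = 0x6F
  '2' = 0x32 → acc = 0x5D
  '2' = 0x32 → acc = 0x6F
  '0' = 0x30 → acc = 0x5F
  '4' = 0x34 → acc = 0x6B
Checksum = 0x6B.

6B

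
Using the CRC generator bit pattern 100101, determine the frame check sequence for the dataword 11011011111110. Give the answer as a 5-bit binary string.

Append 5 zeros: 1101101111111000000. Divide by 100101 (XOR where the leading bit is 1):
  pos 0: 110110 XOR 100101 = 010011
  pos 1: 100111 XOR 100101 = 000010
  pos 5: 101111 XOR 100101 = 001010
  pos 7: 101011 XOR 100101 = 001110
  pos 9: 111000 XOR 100101 = 011101
  pos 10: 111010 XOR 100101 = 011111
  pos 11: 111110 XOR 100101 = 011011
  pos 12: 110110 XOR 100101 = 010011
  pos 13: 100110 XOR 100101 = 000011
Remainder (last 5 bits) = 00011. This is the CRC / FCS.

00011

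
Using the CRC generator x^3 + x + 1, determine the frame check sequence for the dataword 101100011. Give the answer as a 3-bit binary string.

101

Append 3 zeros: 101100011000. Divide by 1011 (XOR where the leading bit is 1):
  pos 0: 1011 XOR 1011 = 0000
  pos 7: 1100 XOR 1011 = 0111
  pos 8: 1110 XOR 1011 = 0101
Remainder (last 3 bits) = 101. This is the CRC / FCS.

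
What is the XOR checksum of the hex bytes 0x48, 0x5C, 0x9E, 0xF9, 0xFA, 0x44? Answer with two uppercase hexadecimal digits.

CD

XOR the bytes together:
  start with 0x48
  0x48 ⊕ 0x5C = 0x14
  0x14 ⊕ 0x9E = 0x8A
  0x8A ⊕ 0xF9 = 0x73
  0x73 ⊕ 0xFA = 0x89
  0x89 ⊕ 0x44 = 0xCD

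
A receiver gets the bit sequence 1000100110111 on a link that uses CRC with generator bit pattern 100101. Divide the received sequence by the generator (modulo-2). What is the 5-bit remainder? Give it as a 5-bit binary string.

10001

Modulo-2 division of 1000100110111 by 100101:
  pos 0: 100010 XOR 100101 = 000111
  pos 3: 111011 XOR 100101 = 011110
  pos 4: 111100 XOR 100101 = 011001
  pos 5: 110011 XOR 100101 = 010110
  pos 6: 101101 XOR 100101 = 001000
Remainder = 10001 (nonzero — an error is detected).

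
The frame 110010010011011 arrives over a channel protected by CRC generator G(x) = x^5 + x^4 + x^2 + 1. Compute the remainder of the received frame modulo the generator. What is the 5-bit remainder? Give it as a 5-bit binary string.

00000

Modulo-2 division of 110010010011011 by 110101:
  pos 0: 110010 XOR 110101 = 000111
  pos 3: 111010 XOR 110101 = 001111
  pos 5: 111101 XOR 110101 = 001000
  pos 7: 100010 XOR 110101 = 010111
  pos 8: 101111 XOR 110101 = 011010
  pos 9: 110101 XOR 110101 = 000000
Remainder = 00000 (zero — the frame passes the CRC check).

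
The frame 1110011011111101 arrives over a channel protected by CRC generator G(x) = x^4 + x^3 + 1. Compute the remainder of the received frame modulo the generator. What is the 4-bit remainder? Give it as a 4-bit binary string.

Modulo-2 division of 1110011011111101 by 11001:
  pos 0: 11100 XOR 11001 = 00101
  pos 2: 10111 XOR 11001 = 01110
  pos 3: 11100 XOR 11001 = 00101
  pos 5: 10111 XOR 11001 = 01110
  pos 6: 11101 XOR 11001 = 00100
  pos 8: 10011 XOR 11001 = 01010
  pos 9: 10101 XOR 11001 = 01100
  pos 10: 11000 XOR 11001 = 00001
Remainder = 0011 (nonzero — an error is detected).

0011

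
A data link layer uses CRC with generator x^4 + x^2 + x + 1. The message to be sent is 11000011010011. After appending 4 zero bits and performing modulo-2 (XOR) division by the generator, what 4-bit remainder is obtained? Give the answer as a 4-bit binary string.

Append 4 zeros: 110000110100110000. Divide by 10111 (XOR where the leading bit is 1):
  pos 0: 11000 XOR 10111 = 01111
  pos 1: 11110 XOR 10111 = 01001
  pos 2: 10011 XOR 10111 = 00100
  pos 4: 10010 XOR 10111 = 00101
  pos 6: 10110 XOR 10111 = 00001
  pos 10: 10110 XOR 10111 = 00001
Remainder (last 4 bits) = 1000. This is the CRC / FCS.

1000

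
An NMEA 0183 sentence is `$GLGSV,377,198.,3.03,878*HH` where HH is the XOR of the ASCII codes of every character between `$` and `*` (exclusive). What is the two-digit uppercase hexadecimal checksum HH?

4D

XOR the ASCII codes of the payload characters:
  'G' = 0x47 → acc = 0x47
  'L' = 0x4C → acc = 0x0B
  'G' = 0x47 → acc = 0x4C
  'S' = 0x53 → acc = 0x1F
  'V' = 0x56 → acc = 0x49
  ',' = 0x2C → acc = 0x65
  '3' = 0x33 → acc = 0x56
  '7' = 0x37 → acc = 0x61
  '7' = 0x37 → acc = 0x56
  ',' = 0x2C → acc = 0x7A
  '1' = 0x31 → acc = 0x4B
  '9' = 0x39 → acc = 0x72
  '8' = 0x38 → acc = 0x4A
  '.' = 0x2E → acc = 0x64
  ',' = 0x2C → acc = 0x48
  '3' = 0x33 → acc = 0x7B
  '.' = 0x2E → acc = 0x55
  '0' = 0x30 → acc = 0x65
  '3' = 0x33 → acc = 0x56
  ',' = 0x2C → acc = 0x7A
  '8' = 0x38 → acc = 0x42
  '7' = 0x37 → acc = 0x75
  '8' = 0x38 → acc = 0x4D
Checksum = 0x4D.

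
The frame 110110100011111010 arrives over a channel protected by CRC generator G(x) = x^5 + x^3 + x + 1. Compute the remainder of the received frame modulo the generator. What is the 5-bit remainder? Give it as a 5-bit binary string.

Modulo-2 division of 110110100011111010 by 101011:
  pos 0: 110110 XOR 101011 = 011101
  pos 1: 111011 XOR 101011 = 010000
  pos 2: 100000 XOR 101011 = 001011
  pos 4: 101100 XOR 101011 = 000111
  pos 7: 111111 XOR 101011 = 010100
  pos 8: 101001 XOR 101011 = 000010
  pos 12: 101010 XOR 101011 = 000001
Remainder = 00001 (nonzero — an error is detected).

00001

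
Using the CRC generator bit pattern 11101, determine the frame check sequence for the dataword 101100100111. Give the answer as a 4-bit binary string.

1011

Append 4 zeros: 1011001001110000. Divide by 11101 (XOR where the leading bit is 1):
  pos 0: 10110 XOR 11101 = 01011
  pos 1: 10110 XOR 11101 = 01011
  pos 2: 10111 XOR 11101 = 01010
  pos 3: 10100 XOR 11101 = 01001
  pos 4: 10010 XOR 11101 = 01111
  pos 5: 11111 XOR 11101 = 00010
  pos 8: 10110 XOR 11101 = 01011
  pos 9: 10110 XOR 11101 = 01011
  pos 10: 10110 XOR 11101 = 01011
  pos 11: 10110 XOR 11101 = 01011
Remainder (last 4 bits) = 1011. This is the CRC / FCS.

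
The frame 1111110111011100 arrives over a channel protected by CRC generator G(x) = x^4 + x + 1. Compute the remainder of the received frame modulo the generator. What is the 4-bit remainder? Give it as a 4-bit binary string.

Modulo-2 division of 1111110111011100 by 10011:
  pos 0: 11111 XOR 10011 = 01100
  pos 1: 11001 XOR 10011 = 01010
  pos 2: 10100 XOR 10011 = 00111
  pos 4: 11111 XOR 10011 = 01100
  pos 5: 11001 XOR 10011 = 01010
  pos 6: 10100 XOR 10011 = 00111
  pos 8: 11111 XOR 10011 = 01100
  pos 9: 11001 XOR 10011 = 01010
  pos 10: 10100 XOR 10011 = 00111
Remainder = 1110 (nonzero — an error is detected).

1110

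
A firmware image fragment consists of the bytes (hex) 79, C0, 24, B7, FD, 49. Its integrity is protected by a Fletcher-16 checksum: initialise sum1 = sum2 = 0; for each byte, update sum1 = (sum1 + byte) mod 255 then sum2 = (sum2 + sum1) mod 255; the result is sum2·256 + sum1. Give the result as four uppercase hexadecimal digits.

Running sums (mod 255):
  after byte 0 (79): sum1=121, sum2=121
  after byte 1 (C0): sum1=58, sum2=179
  after byte 2 (24): sum1=94, sum2=18
  after byte 3 (B7): sum1=22, sum2=40
  after byte 4 (FD): sum1=20, sum2=60
  after byte 5 (49): sum1=93, sum2=153
Checksum = sum2·256 + sum1 = 153·256 + 93 = 39261 = 0x995D.

995D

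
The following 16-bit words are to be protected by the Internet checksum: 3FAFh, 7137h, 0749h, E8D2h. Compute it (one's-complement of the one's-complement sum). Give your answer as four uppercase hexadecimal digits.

5EFD

One's-complement addition (fold any carry out of bit 15 back into bit 0):
  0x3FAF + 0x7137 = 0x0B0E6
  0xB0E6 + 0x0749 = 0x0B82F
  0xB82F + 0xE8D2 = 0x1A101 → wrap carry → 0xA102
One's-complement sum = 0xA102.
Checksum = ~0xA102 & 0xFFFF = 0x5EFD.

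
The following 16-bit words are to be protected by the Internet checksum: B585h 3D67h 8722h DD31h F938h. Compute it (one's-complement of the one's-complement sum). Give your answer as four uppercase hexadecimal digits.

AF85

One's-complement addition (fold any carry out of bit 15 back into bit 0):
  0xB585 + 0x3D67 = 0x0F2EC
  0xF2EC + 0x8722 = 0x17A0E → wrap carry → 0x7A0F
  0x7A0F + 0xDD31 = 0x15740 → wrap carry → 0x5741
  0x5741 + 0xF938 = 0x15079 → wrap carry → 0x507A
One's-complement sum = 0x507A.
Checksum = ~0x507A & 0xFFFF = 0xAF85.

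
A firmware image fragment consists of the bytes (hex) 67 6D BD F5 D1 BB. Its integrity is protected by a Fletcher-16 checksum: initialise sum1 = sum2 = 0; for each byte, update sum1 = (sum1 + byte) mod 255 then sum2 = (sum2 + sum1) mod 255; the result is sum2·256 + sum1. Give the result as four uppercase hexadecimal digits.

Running sums (mod 255):
  after byte 0 (67): sum1=103, sum2=103
  after byte 1 (6D): sum1=212, sum2=60
  after byte 2 (BD): sum1=146, sum2=206
  after byte 3 (F5): sum1=136, sum2=87
  after byte 4 (D1): sum1=90, sum2=177
  after byte 5 (BB): sum1=22, sum2=199
Checksum = sum2·256 + sum1 = 199·256 + 22 = 50966 = 0xC716.

C716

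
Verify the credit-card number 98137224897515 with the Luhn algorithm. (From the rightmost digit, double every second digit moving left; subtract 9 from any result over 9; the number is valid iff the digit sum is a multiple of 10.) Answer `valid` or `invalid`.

valid

From the right, keep odd positions and double even positions (subtract 9 from any doubled value over 9):
  doubled (positions 2,4,...): 2 5 7 4 5 2 9 → sum 34
  kept (positions 1,3,...): 5 5 9 4 2 3 8 → sum 36
Total = 70.
70 mod 10 = 0, so the number is valid.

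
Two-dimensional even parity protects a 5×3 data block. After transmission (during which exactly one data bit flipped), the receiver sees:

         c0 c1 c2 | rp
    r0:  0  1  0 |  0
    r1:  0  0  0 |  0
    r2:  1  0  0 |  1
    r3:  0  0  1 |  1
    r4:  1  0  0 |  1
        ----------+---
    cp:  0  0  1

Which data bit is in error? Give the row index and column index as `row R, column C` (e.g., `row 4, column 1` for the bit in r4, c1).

Recompute each row's even parity and compare to rp:
  r0: data parity 1, sent rp 0 → mismatch
  r1: data parity 0, sent rp 0 → ok
  r2: data parity 1, sent rp 1 → ok
  r3: data parity 1, sent rp 1 → ok
  r4: data parity 1, sent rp 1 → ok
Recompute each column's even parity and compare to cp:
  c0: data parity 0, sent cp 0 → ok
  c1: data parity 1, sent cp 0 → mismatch
  c2: data parity 1, sent cp 1 → ok
Exactly one row (r0) and one column (c1) fail → the flipped bit is at their intersection.

row 0, column 1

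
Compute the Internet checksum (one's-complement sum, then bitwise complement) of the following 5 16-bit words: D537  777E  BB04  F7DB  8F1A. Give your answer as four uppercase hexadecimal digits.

One's-complement addition (fold any carry out of bit 15 back into bit 0):
  0xD537 + 0x777E = 0x14CB5 → wrap carry → 0x4CB6
  0x4CB6 + 0xBB04 = 0x107BA → wrap carry → 0x07BB
  0x07BB + 0xF7DB = 0x0FF96
  0xFF96 + 0x8F1A = 0x18EB0 → wrap carry → 0x8EB1
One's-complement sum = 0x8EB1.
Checksum = ~0x8EB1 & 0xFFFF = 0x714E.

714E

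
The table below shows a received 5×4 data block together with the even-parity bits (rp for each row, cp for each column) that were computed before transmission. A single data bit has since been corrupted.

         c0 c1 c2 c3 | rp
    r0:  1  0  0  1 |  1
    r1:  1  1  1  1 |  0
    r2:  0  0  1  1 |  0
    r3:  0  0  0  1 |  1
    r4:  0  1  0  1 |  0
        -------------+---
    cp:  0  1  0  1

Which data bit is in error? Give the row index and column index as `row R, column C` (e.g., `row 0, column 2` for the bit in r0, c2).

Recompute each row's even parity and compare to rp:
  r0: data parity 0, sent rp 1 → mismatch
  r1: data parity 0, sent rp 0 → ok
  r2: data parity 0, sent rp 0 → ok
  r3: data parity 1, sent rp 1 → ok
  r4: data parity 0, sent rp 0 → ok
Recompute each column's even parity and compare to cp:
  c0: data parity 0, sent cp 0 → ok
  c1: data parity 0, sent cp 1 → mismatch
  c2: data parity 0, sent cp 0 → ok
  c3: data parity 1, sent cp 1 → ok
Exactly one row (r0) and one column (c1) fail → the flipped bit is at their intersection.

row 0, column 1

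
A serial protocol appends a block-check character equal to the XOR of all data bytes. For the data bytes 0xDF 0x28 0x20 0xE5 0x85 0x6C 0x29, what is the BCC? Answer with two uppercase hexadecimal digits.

XOR the bytes together:
  start with 0xDF
  0xDF ⊕ 0x28 = 0xF7
  0xF7 ⊕ 0x20 = 0xD7
  0xD7 ⊕ 0xE5 = 0x32
  0x32 ⊕ 0x85 = 0xB7
  0xB7 ⊕ 0x6C = 0xDB
  0xDB ⊕ 0x29 = 0xF2

F2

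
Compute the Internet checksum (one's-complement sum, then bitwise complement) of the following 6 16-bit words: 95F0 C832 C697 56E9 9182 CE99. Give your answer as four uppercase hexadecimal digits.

One's-complement addition (fold any carry out of bit 15 back into bit 0):
  0x95F0 + 0xC832 = 0x15E22 → wrap carry → 0x5E23
  0x5E23 + 0xC697 = 0x124BA → wrap carry → 0x24BB
  0x24BB + 0x56E9 = 0x07BA4
  0x7BA4 + 0x9182 = 0x10D26 → wrap carry → 0x0D27
  0x0D27 + 0xCE99 = 0x0DBC0
One's-complement sum = 0xDBC0.
Checksum = ~0xDBC0 & 0xFFFF = 0x243F.

243F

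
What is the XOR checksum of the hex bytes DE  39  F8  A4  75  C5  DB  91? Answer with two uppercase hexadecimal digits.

XOR the bytes together:
  start with 0xDE
  0xDE ⊕ 0x39 = 0xE7
  0xE7 ⊕ 0xF8 = 0x1F
  0x1F ⊕ 0xA4 = 0xBB
  0xBB ⊕ 0x75 = 0xCE
  0xCE ⊕ 0xC5 = 0x0B
  0x0B ⊕ 0xDB = 0xD0
  0xD0 ⊕ 0x91 = 0x41

41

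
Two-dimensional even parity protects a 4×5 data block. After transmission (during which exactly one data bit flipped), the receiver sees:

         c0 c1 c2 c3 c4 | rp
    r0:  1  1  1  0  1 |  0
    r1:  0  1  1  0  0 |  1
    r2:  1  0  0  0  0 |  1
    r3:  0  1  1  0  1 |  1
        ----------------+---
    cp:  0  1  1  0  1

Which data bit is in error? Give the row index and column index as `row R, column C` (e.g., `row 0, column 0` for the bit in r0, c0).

Recompute each row's even parity and compare to rp:
  r0: data parity 0, sent rp 0 → ok
  r1: data parity 0, sent rp 1 → mismatch
  r2: data parity 1, sent rp 1 → ok
  r3: data parity 1, sent rp 1 → ok
Recompute each column's even parity and compare to cp:
  c0: data parity 0, sent cp 0 → ok
  c1: data parity 1, sent cp 1 → ok
  c2: data parity 1, sent cp 1 → ok
  c3: data parity 0, sent cp 0 → ok
  c4: data parity 0, sent cp 1 → mismatch
Exactly one row (r1) and one column (c4) fail → the flipped bit is at their intersection.

row 1, column 4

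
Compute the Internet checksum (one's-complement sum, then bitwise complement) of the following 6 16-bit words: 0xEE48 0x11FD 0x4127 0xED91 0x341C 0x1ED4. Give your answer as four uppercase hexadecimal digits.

One's-complement addition (fold any carry out of bit 15 back into bit 0):
  0xEE48 + 0x11FD = 0x10045 → wrap carry → 0x0046
  0x0046 + 0x4127 = 0x0416D
  0x416D + 0xED91 = 0x12EFE → wrap carry → 0x2EFF
  0x2EFF + 0x341C = 0x0631B
  0x631B + 0x1ED4 = 0x081EF
One's-complement sum = 0x81EF.
Checksum = ~0x81EF & 0xFFFF = 0x7E10.

7E10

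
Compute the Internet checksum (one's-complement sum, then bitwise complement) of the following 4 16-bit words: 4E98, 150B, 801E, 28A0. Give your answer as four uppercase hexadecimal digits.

One's-complement addition (fold any carry out of bit 15 back into bit 0):
  0x4E98 + 0x150B = 0x063A3
  0x63A3 + 0x801E = 0x0E3C1
  0xE3C1 + 0x28A0 = 0x10C61 → wrap carry → 0x0C62
One's-complement sum = 0x0C62.
Checksum = ~0x0C62 & 0xFFFF = 0xF39D.

F39D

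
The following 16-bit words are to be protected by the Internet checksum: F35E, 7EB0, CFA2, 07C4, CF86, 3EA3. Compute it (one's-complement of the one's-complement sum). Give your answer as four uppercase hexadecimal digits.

One's-complement addition (fold any carry out of bit 15 back into bit 0):
  0xF35E + 0x7EB0 = 0x1720E → wrap carry → 0x720F
  0x720F + 0xCFA2 = 0x141B1 → wrap carry → 0x41B2
  0x41B2 + 0x07C4 = 0x04976
  0x4976 + 0xCF86 = 0x118FC → wrap carry → 0x18FD
  0x18FD + 0x3EA3 = 0x057A0
One's-complement sum = 0x57A0.
Checksum = ~0x57A0 & 0xFFFF = 0xA85F.

A85F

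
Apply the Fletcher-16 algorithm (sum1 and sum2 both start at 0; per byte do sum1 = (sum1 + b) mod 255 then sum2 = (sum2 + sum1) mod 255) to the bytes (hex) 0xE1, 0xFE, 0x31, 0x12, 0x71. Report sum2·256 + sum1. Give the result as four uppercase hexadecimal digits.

Running sums (mod 255):
  after byte 0 (0xE1): sum1=225, sum2=225
  after byte 1 (0xFE): sum1=224, sum2=194
  after byte 2 (0x31): sum1=18, sum2=212
  after byte 3 (0x12): sum1=36, sum2=248
  after byte 4 (0x71): sum1=149, sum2=142
Checksum = sum2·256 + sum1 = 142·256 + 149 = 36501 = 0x8E95.

8E95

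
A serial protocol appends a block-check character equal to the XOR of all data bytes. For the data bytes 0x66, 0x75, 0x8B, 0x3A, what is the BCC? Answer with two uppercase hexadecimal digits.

XOR the bytes together:
  start with 0x66
  0x66 ⊕ 0x75 = 0x13
  0x13 ⊕ 0x8B = 0x98
  0x98 ⊕ 0x3A = 0xA2

A2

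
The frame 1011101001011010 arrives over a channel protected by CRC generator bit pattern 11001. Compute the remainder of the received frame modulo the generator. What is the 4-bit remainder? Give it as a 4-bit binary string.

Modulo-2 division of 1011101001011010 by 11001:
  pos 0: 10111 XOR 11001 = 01110
  pos 1: 11100 XOR 11001 = 00101
  pos 3: 10110 XOR 11001 = 01111
  pos 4: 11110 XOR 11001 = 00111
  pos 6: 11110 XOR 11001 = 00111
  pos 8: 11111 XOR 11001 = 00110
  pos 10: 11001 XOR 11001 = 00000
Remainder = 0000 (zero — the frame passes the CRC check).

0000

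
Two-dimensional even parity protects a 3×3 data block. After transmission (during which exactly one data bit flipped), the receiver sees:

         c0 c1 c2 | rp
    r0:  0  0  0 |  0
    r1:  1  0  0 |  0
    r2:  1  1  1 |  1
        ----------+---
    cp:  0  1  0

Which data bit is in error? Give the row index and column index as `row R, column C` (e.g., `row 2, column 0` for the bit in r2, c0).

Recompute each row's even parity and compare to rp:
  r0: data parity 0, sent rp 0 → ok
  r1: data parity 1, sent rp 0 → mismatch
  r2: data parity 1, sent rp 1 → ok
Recompute each column's even parity and compare to cp:
  c0: data parity 0, sent cp 0 → ok
  c1: data parity 1, sent cp 1 → ok
  c2: data parity 1, sent cp 0 → mismatch
Exactly one row (r1) and one column (c2) fail → the flipped bit is at their intersection.

row 1, column 2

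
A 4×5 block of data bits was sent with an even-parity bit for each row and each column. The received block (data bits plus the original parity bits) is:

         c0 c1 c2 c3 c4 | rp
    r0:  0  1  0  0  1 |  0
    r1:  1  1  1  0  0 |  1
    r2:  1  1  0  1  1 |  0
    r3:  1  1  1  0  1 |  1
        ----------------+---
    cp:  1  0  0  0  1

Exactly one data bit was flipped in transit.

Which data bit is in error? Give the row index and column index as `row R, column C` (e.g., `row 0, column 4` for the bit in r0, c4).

Recompute each row's even parity and compare to rp:
  r0: data parity 0, sent rp 0 → ok
  r1: data parity 1, sent rp 1 → ok
  r2: data parity 0, sent rp 0 → ok
  r3: data parity 0, sent rp 1 → mismatch
Recompute each column's even parity and compare to cp:
  c0: data parity 1, sent cp 1 → ok
  c1: data parity 0, sent cp 0 → ok
  c2: data parity 0, sent cp 0 → ok
  c3: data parity 1, sent cp 0 → mismatch
  c4: data parity 1, sent cp 1 → ok
Exactly one row (r3) and one column (c3) fail → the flipped bit is at their intersection.

row 3, column 3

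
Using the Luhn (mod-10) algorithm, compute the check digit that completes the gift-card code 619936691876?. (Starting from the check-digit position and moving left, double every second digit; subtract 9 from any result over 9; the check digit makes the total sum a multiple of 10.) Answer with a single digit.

5

Partial digits right→left: 6 7 8 1 9 6 6 3 9 9 1 6
Double every second digit counting from the check-digit position (so the 1st, 3rd, 5th, ... of the partial from the right).
  doubled (with −9 where >9): 3 7 9 3 9 2 → sum 33
  kept as-is: 7 1 6 3 9 6 → sum 32
Total = 33 + 32 = 65.
Check digit = (10 − (65 mod 10)) mod 10 = 5.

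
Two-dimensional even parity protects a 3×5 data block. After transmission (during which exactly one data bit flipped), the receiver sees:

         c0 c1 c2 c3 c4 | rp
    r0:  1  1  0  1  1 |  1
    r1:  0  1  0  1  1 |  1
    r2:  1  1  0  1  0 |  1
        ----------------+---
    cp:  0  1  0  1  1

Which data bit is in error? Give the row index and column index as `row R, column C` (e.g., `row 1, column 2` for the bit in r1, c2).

Recompute each row's even parity and compare to rp:
  r0: data parity 0, sent rp 1 → mismatch
  r1: data parity 1, sent rp 1 → ok
  r2: data parity 1, sent rp 1 → ok
Recompute each column's even parity and compare to cp:
  c0: data parity 0, sent cp 0 → ok
  c1: data parity 1, sent cp 1 → ok
  c2: data parity 0, sent cp 0 → ok
  c3: data parity 1, sent cp 1 → ok
  c4: data parity 0, sent cp 1 → mismatch
Exactly one row (r0) and one column (c4) fail → the flipped bit is at their intersection.

row 0, column 4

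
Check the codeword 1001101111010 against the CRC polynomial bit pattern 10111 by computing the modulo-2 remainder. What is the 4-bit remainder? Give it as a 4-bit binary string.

Modulo-2 division of 1001101111010 by 10111:
  pos 0: 10011 XOR 10111 = 00100
  pos 2: 10001 XOR 10111 = 00110
  pos 4: 11011 XOR 10111 = 01100
  pos 5: 11001 XOR 10111 = 01110
  pos 6: 11100 XOR 10111 = 01011
  pos 7: 10111 XOR 10111 = 00000
Remainder = 0000 (zero — the frame passes the CRC check).

0000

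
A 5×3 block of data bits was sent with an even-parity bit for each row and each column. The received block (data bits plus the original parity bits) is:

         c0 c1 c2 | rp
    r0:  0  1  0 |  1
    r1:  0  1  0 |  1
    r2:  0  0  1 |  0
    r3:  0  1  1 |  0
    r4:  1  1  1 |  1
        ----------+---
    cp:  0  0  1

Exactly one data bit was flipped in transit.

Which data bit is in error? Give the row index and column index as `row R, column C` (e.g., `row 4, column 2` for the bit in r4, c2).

Recompute each row's even parity and compare to rp:
  r0: data parity 1, sent rp 1 → ok
  r1: data parity 1, sent rp 1 → ok
  r2: data parity 1, sent rp 0 → mismatch
  r3: data parity 0, sent rp 0 → ok
  r4: data parity 1, sent rp 1 → ok
Recompute each column's even parity and compare to cp:
  c0: data parity 1, sent cp 0 → mismatch
  c1: data parity 0, sent cp 0 → ok
  c2: data parity 1, sent cp 1 → ok
Exactly one row (r2) and one column (c0) fail → the flipped bit is at their intersection.

row 2, column 0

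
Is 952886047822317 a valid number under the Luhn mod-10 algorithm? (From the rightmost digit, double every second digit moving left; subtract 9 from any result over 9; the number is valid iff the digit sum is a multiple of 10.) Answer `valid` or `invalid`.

valid

From the right, keep odd positions and double even positions (subtract 9 from any doubled value over 9):
  doubled (positions 2,4,...): 2 4 7 8 3 7 1 → sum 32
  kept (positions 1,3,...): 7 3 2 7 0 8 2 9 → sum 38
Total = 70.
70 mod 10 = 0, so the number is valid.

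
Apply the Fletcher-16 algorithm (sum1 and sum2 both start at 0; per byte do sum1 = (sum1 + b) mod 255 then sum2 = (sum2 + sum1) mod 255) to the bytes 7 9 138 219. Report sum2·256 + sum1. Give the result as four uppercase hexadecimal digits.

Running sums (mod 255):
  after byte 0 (7): sum1=7, sum2=7
  after byte 1 (9): sum1=16, sum2=23
  after byte 2 (138): sum1=154, sum2=177
  after byte 3 (219): sum1=118, sum2=40
Checksum = sum2·256 + sum1 = 40·256 + 118 = 10358 = 0x2876.

2876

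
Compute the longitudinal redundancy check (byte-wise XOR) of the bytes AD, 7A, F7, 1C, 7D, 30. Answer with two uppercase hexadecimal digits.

XOR the bytes together:
  start with 0xAD
  0xAD ⊕ 0x7A = 0xD7
  0xD7 ⊕ 0xF7 = 0x20
  0x20 ⊕ 0x1C = 0x3C
  0x3C ⊕ 0x7D = 0x41
  0x41 ⊕ 0x30 = 0x71

71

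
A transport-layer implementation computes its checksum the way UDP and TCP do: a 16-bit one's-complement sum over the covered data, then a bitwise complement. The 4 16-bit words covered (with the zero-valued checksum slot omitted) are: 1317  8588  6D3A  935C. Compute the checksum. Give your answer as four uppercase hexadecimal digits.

One's-complement addition (fold any carry out of bit 15 back into bit 0):
  0x1317 + 0x8588 = 0x0989F
  0x989F + 0x6D3A = 0x105D9 → wrap carry → 0x05DA
  0x05DA + 0x935C = 0x09936
One's-complement sum = 0x9936.
Checksum = ~0x9936 & 0xFFFF = 0x66C9.

66C9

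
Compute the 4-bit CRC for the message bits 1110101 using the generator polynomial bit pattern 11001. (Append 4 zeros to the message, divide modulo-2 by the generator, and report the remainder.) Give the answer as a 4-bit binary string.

Append 4 zeros: 11101010000. Divide by 11001 (XOR where the leading bit is 1):
  pos 0: 11101 XOR 11001 = 00100
  pos 2: 10001 XOR 11001 = 01000
  pos 3: 10000 XOR 11001 = 01001
  pos 4: 10010 XOR 11001 = 01011
  pos 5: 10110 XOR 11001 = 01111
  pos 6: 11110 XOR 11001 = 00111
Remainder (last 4 bits) = 0111. This is the CRC / FCS.

0111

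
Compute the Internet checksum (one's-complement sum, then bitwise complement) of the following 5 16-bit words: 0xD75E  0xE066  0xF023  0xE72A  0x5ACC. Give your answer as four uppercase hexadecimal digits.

161F

One's-complement addition (fold any carry out of bit 15 back into bit 0):
  0xD75E + 0xE066 = 0x1B7C4 → wrap carry → 0xB7C5
  0xB7C5 + 0xF023 = 0x1A7E8 → wrap carry → 0xA7E9
  0xA7E9 + 0xE72A = 0x18F13 → wrap carry → 0x8F14
  0x8F14 + 0x5ACC = 0x0E9E0
One's-complement sum = 0xE9E0.
Checksum = ~0xE9E0 & 0xFFFF = 0x161F.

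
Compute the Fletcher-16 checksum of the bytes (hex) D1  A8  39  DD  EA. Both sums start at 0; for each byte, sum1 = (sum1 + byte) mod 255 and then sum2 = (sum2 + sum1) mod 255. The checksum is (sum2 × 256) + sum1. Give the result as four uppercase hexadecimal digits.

0E7C

Running sums (mod 255):
  after byte 0 (D1): sum1=209, sum2=209
  after byte 1 (A8): sum1=122, sum2=76
  after byte 2 (39): sum1=179, sum2=0
  after byte 3 (DD): sum1=145, sum2=145
  after byte 4 (EA): sum1=124, sum2=14
Checksum = sum2·256 + sum1 = 14·256 + 124 = 3708 = 0x0E7C.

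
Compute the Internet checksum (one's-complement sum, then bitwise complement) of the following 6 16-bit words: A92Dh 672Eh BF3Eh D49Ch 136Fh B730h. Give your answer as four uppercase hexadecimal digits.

One's-complement addition (fold any carry out of bit 15 back into bit 0):
  0xA92D + 0x672E = 0x1105B → wrap carry → 0x105C
  0x105C + 0xBF3E = 0x0CF9A
  0xCF9A + 0xD49C = 0x1A436 → wrap carry → 0xA437
  0xA437 + 0x136F = 0x0B7A6
  0xB7A6 + 0xB730 = 0x16ED6 → wrap carry → 0x6ED7
One's-complement sum = 0x6ED7.
Checksum = ~0x6ED7 & 0xFFFF = 0x9128.

9128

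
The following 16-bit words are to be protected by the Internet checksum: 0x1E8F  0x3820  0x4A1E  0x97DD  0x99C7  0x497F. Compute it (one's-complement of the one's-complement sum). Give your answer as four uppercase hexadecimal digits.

E40D

One's-complement addition (fold any carry out of bit 15 back into bit 0):
  0x1E8F + 0x3820 = 0x056AF
  0x56AF + 0x4A1E = 0x0A0CD
  0xA0CD + 0x97DD = 0x138AA → wrap carry → 0x38AB
  0x38AB + 0x99C7 = 0x0D272
  0xD272 + 0x497F = 0x11BF1 → wrap carry → 0x1BF2
One's-complement sum = 0x1BF2.
Checksum = ~0x1BF2 & 0xFFFF = 0xE40D.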